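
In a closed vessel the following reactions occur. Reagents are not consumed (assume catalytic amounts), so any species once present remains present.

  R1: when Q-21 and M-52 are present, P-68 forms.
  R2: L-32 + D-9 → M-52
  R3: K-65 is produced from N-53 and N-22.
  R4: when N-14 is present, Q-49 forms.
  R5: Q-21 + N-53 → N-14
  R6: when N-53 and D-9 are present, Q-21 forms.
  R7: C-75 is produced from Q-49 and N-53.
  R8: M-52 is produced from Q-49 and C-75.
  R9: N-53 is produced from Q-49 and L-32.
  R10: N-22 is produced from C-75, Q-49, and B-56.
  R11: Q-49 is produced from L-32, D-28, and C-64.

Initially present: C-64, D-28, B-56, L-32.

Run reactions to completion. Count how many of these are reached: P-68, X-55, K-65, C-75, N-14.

2

L-32, D-28, and C-64 present → Q-49 forms (R11).
Q-49 and L-32 present → N-53 forms (R9).
Q-49 and N-53 present → C-75 forms (R7).
C-75, Q-49, and B-56 present → N-22 forms (R10).
N-53 and N-22 present → K-65 forms (R3).
P-68 would need Q-21 and M-52 (R1), but Q-21 never forms.
No rule produces X-55, and it is not given.
K-65: reached.
C-75: reached.
N-14 would need Q-21 and N-53 (R5), but Q-21 never forms.
Reached: K-65 and C-75 — 2 of the 5.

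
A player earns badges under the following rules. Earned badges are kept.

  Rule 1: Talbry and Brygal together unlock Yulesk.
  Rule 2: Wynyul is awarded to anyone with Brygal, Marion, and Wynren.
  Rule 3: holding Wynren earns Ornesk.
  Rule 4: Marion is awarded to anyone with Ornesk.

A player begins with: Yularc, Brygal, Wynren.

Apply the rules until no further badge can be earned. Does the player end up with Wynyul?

With Wynren, Ornesk is earned (Rule 3).
With Ornesk, Marion is earned (Rule 4).
With Brygal, Marion, and Wynren, Wynyul is earned (Rule 2).

Yes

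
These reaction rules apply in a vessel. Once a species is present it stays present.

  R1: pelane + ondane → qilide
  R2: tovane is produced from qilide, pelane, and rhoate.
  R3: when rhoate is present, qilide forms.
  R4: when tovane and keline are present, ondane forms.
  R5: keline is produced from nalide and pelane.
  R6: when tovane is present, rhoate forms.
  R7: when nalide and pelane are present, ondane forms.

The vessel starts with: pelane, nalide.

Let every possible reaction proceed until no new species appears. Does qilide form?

nalide and pelane present → ondane forms (R7).
pelane and ondane present → qilide forms (R1).

Yes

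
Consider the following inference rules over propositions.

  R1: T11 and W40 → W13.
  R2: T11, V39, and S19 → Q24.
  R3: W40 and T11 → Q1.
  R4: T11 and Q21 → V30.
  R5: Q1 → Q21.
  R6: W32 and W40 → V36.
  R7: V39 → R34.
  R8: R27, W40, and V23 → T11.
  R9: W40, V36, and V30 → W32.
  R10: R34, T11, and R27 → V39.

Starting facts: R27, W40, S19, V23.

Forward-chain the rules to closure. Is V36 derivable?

V36 would need W32 and W40 (R6), but W32 is never established.

No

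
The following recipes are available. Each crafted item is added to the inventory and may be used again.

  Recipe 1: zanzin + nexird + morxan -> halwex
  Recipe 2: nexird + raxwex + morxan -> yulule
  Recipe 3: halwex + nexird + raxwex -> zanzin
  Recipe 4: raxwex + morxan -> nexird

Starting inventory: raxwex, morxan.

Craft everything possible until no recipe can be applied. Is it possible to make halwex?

No

halwex would need zanzin, nexird, and morxan (Recipe 1), but zanzin is never obtained.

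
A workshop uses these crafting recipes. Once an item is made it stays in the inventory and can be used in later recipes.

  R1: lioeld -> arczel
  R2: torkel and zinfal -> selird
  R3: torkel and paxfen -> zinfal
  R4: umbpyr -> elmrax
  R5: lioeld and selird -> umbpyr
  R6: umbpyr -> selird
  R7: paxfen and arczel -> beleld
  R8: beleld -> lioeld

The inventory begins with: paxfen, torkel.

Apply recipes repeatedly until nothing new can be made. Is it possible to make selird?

Yes

Using R3, torkel and paxfen make zinfal.
torkel and zinfal -> selird (R2).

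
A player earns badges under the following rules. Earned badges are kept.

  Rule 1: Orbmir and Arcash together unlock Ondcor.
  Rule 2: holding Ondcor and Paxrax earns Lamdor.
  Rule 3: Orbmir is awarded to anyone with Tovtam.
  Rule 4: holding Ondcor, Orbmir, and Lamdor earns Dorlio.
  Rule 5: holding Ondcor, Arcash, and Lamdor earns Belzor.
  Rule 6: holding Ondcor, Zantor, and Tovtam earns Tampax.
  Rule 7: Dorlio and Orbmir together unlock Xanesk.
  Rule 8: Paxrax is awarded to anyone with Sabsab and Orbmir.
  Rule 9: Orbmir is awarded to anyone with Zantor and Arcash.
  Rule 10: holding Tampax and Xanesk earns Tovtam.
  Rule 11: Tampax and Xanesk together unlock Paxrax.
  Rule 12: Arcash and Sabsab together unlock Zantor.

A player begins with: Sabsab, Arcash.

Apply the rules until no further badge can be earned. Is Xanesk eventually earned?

Yes

With Arcash and Sabsab, Zantor is earned (Rule 12).
With Zantor and Arcash, Orbmir is earned (Rule 9).
With Sabsab and Orbmir, Paxrax is earned (Rule 8).
With Orbmir and Arcash, Ondcor is earned (Rule 1).
With Ondcor and Paxrax, Lamdor is earned (Rule 2).
With Ondcor, Orbmir, and Lamdor, Dorlio is earned (Rule 4).
With Dorlio and Orbmir, Xanesk is earned (Rule 7).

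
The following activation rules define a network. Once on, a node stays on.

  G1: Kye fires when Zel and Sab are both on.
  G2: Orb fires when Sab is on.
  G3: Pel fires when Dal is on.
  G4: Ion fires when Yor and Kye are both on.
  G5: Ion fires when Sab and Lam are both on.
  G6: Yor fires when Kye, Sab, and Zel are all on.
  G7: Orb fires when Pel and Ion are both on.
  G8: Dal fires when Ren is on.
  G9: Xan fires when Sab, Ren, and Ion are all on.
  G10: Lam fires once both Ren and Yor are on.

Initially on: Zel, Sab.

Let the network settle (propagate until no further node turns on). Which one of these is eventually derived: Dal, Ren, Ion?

Zel and Sab are on, so Kye fires (G1).
Kye, Sab, and Zel are on, so Yor fires (G6).
G4: Yor and Kye on → Ion on.
Dal would need Ren (G8), but Ren never turns on. No rule produces Ren, and it is not given.

Ion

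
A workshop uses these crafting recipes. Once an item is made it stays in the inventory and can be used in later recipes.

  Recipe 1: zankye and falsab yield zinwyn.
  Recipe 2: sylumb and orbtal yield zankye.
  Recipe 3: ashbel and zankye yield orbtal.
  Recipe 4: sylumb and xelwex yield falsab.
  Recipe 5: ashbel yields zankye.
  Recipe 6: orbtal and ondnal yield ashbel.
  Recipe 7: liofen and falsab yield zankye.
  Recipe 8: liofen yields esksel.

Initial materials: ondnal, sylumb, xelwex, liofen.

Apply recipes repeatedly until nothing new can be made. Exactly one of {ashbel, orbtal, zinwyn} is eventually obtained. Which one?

Using Recipe 4, sylumb and xelwex make falsab.
Using Recipe 7, liofen and falsab make zankye.
zankye and falsab → zinwyn (Recipe 1).
ashbel would need orbtal and ondnal (Recipe 6), but orbtal is never obtained. orbtal would need ashbel and zankye (Recipe 3), but ashbel is never obtained.

zinwyn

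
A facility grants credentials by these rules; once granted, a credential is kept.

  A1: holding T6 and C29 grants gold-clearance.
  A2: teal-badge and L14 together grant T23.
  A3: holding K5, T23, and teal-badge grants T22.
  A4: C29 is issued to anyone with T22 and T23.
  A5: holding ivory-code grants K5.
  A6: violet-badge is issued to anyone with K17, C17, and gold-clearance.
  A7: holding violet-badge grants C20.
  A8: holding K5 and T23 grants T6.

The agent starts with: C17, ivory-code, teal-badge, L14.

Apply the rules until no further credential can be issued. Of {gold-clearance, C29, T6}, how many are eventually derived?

Holding ivory-code grants K5 (A5).
Holding teal-badge and L14 grants T23 (A2).
Holding K5, T23, and teal-badge grants T22 (A3).
Holding K5 and T23 grants T6 (A8).
Holding T22 and T23 grants C29 (A4).
Holding T6 and C29 grants gold-clearance (A1).
gold-clearance: reached.
C29: reached.
T6: reached.
All 3 are reached.

3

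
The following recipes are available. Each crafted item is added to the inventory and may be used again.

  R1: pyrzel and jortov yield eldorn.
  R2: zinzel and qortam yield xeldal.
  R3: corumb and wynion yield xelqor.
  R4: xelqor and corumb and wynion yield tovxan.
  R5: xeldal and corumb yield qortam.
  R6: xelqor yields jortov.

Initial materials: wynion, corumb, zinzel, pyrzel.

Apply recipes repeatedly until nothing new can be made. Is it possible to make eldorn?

Yes

Using R3, corumb and wynion make xelqor.
Using R6, xelqor makes jortov.
pyrzel and jortov → eldorn (R1).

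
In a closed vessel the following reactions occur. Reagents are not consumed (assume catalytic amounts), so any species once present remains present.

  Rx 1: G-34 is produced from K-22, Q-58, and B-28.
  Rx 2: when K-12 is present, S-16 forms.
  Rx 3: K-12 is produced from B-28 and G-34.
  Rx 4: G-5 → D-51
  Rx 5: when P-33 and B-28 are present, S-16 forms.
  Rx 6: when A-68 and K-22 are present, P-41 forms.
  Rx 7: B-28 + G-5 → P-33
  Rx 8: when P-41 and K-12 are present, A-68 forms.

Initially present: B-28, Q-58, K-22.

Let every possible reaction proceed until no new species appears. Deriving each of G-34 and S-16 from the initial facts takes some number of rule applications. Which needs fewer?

G-34

G-34: K-22, Q-58, and B-28 present → G-34 forms (Rx 1). [1 rule application]
S-16: K-22, Q-58, and B-28 present → G-34 forms (Rx 1). B-28 and G-34 present → K-12 forms (Rx 3). K-12 present → S-16 forms (Rx 2). [3 rule applications]
G-34 needs fewer.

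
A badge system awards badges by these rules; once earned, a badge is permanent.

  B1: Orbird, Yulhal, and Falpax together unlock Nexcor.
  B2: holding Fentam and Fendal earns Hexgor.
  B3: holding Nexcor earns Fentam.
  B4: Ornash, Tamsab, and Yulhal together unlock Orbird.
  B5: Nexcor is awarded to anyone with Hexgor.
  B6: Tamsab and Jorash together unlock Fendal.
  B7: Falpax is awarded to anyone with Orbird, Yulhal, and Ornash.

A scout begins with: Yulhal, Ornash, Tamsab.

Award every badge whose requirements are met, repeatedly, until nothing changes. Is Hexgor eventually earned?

Hexgor would need Fentam and Fendal (B2), but Fendal is never earned.

No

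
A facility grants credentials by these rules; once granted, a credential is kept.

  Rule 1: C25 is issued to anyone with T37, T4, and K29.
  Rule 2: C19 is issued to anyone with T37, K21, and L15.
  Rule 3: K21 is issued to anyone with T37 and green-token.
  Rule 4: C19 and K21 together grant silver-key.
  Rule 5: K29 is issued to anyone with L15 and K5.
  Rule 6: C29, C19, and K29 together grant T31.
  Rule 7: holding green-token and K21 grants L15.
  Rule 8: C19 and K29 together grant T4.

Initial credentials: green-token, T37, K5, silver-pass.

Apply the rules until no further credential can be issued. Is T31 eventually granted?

T31 would need C29, C19, and K29 (Rule 6), but C29 is never granted.

No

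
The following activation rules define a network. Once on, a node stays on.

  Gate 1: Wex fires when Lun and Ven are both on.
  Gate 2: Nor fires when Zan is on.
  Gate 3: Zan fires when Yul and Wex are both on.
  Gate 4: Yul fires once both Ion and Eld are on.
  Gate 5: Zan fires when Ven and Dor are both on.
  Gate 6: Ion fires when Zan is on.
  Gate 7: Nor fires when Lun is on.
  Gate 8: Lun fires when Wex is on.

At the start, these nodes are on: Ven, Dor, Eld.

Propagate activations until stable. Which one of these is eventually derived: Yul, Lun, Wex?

Gate 5: Ven and Dor on → Zan on.
Gate 6: Zan on → Ion on.
Ion and Eld are on, so Yul fires (Gate 4).
Lun would need Wex (Gate 8), but Wex never turns on. Wex would need Lun and Ven (Gate 1), but Lun never turns on.

Yul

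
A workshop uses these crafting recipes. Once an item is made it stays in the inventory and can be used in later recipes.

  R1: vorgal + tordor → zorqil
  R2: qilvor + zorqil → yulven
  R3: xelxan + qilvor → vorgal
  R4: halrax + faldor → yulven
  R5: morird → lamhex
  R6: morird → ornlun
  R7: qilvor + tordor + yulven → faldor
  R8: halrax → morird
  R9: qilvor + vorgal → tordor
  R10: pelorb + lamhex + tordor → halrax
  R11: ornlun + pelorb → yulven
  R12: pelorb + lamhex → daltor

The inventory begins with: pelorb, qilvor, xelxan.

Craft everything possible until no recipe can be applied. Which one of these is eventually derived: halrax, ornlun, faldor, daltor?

xelxan + qilvor → vorgal (R3).
qilvor + vorgal → tordor (R9).
Using R1, vorgal and tordor make zorqil.
qilvor + zorqil → yulven (R2).
qilvor + tordor + yulven → faldor (R7).
halrax would need pelorb, lamhex, and tordor (R10), but lamhex is never obtained. ornlun would need morird (R6), but morird is never obtained. daltor would need pelorb and lamhex (R12), but lamhex is never obtained.

faldor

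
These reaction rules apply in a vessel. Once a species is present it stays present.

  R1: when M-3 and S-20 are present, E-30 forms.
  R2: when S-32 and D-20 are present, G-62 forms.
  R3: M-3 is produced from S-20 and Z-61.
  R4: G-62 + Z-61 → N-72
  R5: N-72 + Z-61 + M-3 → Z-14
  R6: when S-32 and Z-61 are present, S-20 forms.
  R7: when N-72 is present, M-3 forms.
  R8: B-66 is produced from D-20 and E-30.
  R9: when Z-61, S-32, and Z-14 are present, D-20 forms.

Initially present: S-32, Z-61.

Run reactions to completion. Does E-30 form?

Yes

S-32 and Z-61 present → S-20 forms (R6).
S-20 and Z-61 present → M-3 forms (R3).
M-3 and S-20 present → E-30 forms (R1).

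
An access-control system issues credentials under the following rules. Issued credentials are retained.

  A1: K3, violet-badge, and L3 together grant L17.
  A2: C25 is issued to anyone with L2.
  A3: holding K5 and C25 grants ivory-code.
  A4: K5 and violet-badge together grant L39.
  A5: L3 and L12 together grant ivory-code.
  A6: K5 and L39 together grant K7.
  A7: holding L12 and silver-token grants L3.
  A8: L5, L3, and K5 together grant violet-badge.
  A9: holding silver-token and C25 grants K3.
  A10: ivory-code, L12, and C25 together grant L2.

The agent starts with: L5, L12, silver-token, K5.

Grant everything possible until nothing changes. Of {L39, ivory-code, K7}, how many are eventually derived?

3

Holding L12 and silver-token grants L3 (A7).
Holding L5, L3, and K5 grants violet-badge (A8).
Holding L3 and L12 grants ivory-code (A5).
Holding K5 and violet-badge grants L39 (A4).
Holding K5 and L39 grants K7 (A6).
L39: reached.
ivory-code: reached.
K7: reached.
All 3 are reached.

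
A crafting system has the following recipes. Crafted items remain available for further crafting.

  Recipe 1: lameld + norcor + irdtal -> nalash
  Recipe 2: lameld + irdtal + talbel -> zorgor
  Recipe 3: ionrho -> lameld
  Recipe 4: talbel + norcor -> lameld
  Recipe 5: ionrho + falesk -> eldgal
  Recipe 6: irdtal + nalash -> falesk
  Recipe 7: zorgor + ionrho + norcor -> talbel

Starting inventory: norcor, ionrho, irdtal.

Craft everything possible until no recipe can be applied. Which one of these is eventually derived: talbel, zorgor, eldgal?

Using Recipe 3, ionrho makes lameld.
Using Recipe 1, lameld, norcor, and irdtal make nalash.
irdtal + nalash -> falesk (Recipe 6).
Using Recipe 5, ionrho and falesk make eldgal.
talbel would need zorgor, ionrho, and norcor (Recipe 7), but zorgor is never obtained. zorgor would need lameld, irdtal, and talbel (Recipe 2), but talbel is never obtained.

eldgal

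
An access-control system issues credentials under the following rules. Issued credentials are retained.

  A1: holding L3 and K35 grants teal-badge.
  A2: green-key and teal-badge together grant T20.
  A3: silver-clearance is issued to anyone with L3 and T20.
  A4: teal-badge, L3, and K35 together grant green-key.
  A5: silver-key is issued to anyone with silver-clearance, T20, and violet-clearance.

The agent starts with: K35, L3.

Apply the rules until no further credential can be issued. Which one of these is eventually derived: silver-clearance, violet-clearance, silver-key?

Holding L3 and K35 grants teal-badge (A1).
Holding teal-badge, L3, and K35 grants green-key (A4).
Holding green-key and teal-badge grants T20 (A2).
Holding L3 and T20 grants silver-clearance (A3).
silver-key would need silver-clearance, T20, and violet-clearance (A5), but violet-clearance is never granted. No rule produces violet-clearance, and it is not given.

silver-clearance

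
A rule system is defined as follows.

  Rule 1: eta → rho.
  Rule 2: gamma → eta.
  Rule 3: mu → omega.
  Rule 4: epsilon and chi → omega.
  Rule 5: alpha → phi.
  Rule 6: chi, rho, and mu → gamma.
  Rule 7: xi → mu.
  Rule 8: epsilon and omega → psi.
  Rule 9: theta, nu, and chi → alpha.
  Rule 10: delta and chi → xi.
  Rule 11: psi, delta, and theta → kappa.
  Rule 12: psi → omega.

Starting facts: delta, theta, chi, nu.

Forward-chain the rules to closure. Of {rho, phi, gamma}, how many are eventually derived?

1

theta, nu, and chi hold, so alpha follows (Rule 9).
alpha holds, so phi follows (Rule 5).
rho would need eta (Rule 1), but eta is never established.
phi: reached.
gamma would need chi, rho, and mu (Rule 6), but rho is never established.
Reached: phi — 1 of the 3.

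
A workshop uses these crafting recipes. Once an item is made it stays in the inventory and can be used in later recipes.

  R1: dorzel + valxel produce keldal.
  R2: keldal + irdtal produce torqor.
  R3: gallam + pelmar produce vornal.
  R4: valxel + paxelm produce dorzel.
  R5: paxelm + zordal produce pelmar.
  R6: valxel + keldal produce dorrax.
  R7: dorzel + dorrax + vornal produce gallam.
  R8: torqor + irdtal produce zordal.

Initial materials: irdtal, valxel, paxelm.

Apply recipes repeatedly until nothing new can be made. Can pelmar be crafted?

Using R4, valxel and paxelm make dorzel.
dorzel + valxel → keldal (R1).
keldal + irdtal → torqor (R2).
torqor + irdtal → zordal (R8).
paxelm + zordal → pelmar (R5).

Yes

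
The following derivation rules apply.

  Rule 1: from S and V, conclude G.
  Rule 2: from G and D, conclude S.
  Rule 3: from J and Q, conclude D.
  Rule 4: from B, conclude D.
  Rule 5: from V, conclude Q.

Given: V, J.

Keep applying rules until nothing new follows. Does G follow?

G would need S and V (Rule 1), but S is never established.

No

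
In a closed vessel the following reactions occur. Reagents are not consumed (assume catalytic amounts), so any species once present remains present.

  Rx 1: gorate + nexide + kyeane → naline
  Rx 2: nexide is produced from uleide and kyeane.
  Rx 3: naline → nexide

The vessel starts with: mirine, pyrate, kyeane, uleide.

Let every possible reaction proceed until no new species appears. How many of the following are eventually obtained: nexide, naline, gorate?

1

uleide and kyeane present → nexide forms (Rx 2).
nexide: reached.
naline would need gorate, nexide, and kyeane (Rx 1), but gorate never forms.
No rule produces gorate, and it is not given.
Reached: nexide — 1 of the 3.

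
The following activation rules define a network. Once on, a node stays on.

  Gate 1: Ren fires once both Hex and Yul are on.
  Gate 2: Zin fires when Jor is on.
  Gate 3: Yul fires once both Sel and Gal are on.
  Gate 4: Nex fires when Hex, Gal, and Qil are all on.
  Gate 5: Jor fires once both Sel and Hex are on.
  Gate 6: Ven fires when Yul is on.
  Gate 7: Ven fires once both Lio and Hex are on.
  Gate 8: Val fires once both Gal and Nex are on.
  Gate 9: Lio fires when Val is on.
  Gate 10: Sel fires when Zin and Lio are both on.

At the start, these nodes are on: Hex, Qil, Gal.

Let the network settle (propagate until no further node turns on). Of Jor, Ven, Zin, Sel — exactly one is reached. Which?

Ven

Hex, Gal, and Qil are on, so Nex fires (Gate 4).
Gate 8: Gal and Nex on → Val on.
Val is on, so Lio fires (Gate 9).
Gate 7: Lio and Hex on → Ven on.
Sel would need Zin and Lio (Gate 10), but Zin never turns on. Jor would need Sel and Hex (Gate 5), but Sel never turns on. Zin would need Jor (Gate 2), but Jor never turns on.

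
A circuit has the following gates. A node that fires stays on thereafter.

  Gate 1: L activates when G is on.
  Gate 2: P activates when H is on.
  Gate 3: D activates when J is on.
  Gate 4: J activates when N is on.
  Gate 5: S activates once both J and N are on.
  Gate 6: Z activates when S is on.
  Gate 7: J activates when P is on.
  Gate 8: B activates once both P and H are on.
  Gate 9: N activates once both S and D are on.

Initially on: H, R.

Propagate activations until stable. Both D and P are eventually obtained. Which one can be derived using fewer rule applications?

P: Gate 2: H on → P on. [1 rule application]
D: H is on, so P activates (Gate 2). P is on, so J activates (Gate 7). J is on, so D activates (Gate 3). [3 rule applications]
P needs fewer.

P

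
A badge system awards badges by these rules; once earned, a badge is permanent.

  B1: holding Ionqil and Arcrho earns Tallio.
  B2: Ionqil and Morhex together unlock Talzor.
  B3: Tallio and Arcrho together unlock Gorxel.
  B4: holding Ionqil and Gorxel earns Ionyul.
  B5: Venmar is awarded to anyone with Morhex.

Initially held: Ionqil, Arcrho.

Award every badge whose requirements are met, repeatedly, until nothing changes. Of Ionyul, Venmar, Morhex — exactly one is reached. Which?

Ionyul

With Ionqil and Arcrho, Tallio is earned (B1).
With Tallio and Arcrho, Gorxel is earned (B3).
With Ionqil and Gorxel, Ionyul is earned (B4).
Venmar would need Morhex (B5), but Morhex is never earned. No rule produces Morhex, and it is not given.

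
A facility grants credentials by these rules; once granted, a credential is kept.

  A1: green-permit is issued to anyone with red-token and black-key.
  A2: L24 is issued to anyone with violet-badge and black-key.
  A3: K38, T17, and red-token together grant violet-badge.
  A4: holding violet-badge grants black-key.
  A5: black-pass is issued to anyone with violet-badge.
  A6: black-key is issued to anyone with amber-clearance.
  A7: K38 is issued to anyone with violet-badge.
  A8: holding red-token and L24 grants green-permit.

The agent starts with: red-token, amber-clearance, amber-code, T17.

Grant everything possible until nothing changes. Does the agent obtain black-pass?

black-pass would need violet-badge (A5), but violet-badge is never granted.

No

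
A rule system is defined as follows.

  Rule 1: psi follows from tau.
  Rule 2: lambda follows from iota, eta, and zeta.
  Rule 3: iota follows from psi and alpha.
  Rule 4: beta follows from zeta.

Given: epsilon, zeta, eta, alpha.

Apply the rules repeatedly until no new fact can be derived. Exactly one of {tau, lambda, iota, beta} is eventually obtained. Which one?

beta

From zeta, Rule 4 gives beta.
No rule produces tau, and it is not given. lambda would need iota, eta, and zeta (Rule 2), but iota is never established. iota would need psi and alpha (Rule 3), but psi is never established.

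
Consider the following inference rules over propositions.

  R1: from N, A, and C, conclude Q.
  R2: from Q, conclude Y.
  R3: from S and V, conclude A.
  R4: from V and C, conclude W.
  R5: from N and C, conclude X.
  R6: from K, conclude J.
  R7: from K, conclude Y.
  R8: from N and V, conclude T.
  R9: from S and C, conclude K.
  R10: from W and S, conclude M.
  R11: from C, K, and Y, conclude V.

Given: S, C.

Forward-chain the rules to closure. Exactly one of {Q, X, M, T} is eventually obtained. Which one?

From S and C, R9 gives K.
K holds, so Y follows (R7).
C, K, and Y hold, so V follows (R11).
V and C hold, so W follows (R4).
From W and S, R10 gives M.
X would need N and C (R5), but N is never established. T would need N and V (R8), but N is never established. Q would need N, A, and C (R1), but N is never established.

M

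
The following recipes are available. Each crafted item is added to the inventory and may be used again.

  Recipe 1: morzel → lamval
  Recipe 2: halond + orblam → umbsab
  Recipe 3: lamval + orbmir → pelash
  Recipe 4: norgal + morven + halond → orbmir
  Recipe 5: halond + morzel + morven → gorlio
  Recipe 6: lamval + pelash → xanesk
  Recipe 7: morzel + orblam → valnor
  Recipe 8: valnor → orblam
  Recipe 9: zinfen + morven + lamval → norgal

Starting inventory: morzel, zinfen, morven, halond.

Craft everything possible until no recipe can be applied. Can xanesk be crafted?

Yes

Using Recipe 1, morzel makes lamval.
Using Recipe 9, zinfen, morven, and lamval make norgal.
Using Recipe 4, norgal, morven, and halond make orbmir.
Using Recipe 3, lamval and orbmir make pelash.
lamval + pelash → xanesk (Recipe 6).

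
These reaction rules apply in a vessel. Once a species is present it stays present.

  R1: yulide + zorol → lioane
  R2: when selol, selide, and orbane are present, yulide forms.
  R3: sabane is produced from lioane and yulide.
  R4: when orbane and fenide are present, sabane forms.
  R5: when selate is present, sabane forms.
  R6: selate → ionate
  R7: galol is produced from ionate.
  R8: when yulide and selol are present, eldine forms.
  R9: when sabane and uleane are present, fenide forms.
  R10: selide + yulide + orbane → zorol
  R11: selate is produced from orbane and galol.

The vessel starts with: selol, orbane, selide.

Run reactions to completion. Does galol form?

galol would need ionate (R7), but ionate never forms.

No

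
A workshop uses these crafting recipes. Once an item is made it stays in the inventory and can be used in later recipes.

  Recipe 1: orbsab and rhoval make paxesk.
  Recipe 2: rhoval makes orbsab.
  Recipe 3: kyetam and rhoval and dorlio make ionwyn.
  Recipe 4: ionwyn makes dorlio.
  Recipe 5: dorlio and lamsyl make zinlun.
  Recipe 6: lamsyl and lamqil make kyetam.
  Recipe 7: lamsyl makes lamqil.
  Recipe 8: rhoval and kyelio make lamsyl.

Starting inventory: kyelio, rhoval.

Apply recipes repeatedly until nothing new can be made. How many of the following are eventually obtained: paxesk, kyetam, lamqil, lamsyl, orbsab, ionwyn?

rhoval and kyelio → lamsyl (Recipe 8).
Using Recipe 2, rhoval makes orbsab.
orbsab and rhoval → paxesk (Recipe 1).
Using Recipe 7, lamsyl makes lamqil.
lamsyl and lamqil → kyetam (Recipe 6).
paxesk: reached.
kyetam: reached.
lamqil: reached.
lamsyl: reached.
orbsab: reached.
ionwyn would need kyetam, rhoval, and dorlio (Recipe 3), but dorlio is never obtained.
Reached: paxesk, kyetam, lamqil, lamsyl, and orbsab — 5 of the 6.

5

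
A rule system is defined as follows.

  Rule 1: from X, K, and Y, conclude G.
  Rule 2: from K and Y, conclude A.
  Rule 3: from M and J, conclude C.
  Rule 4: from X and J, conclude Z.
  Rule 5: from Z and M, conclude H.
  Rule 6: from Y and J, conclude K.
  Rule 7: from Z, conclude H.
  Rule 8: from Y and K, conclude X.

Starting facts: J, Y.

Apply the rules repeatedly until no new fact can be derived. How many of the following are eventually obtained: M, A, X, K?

From Y and J, Rule 6 gives K.
From Y and K, Rule 8 gives X.
From K and Y, Rule 2 gives A.
No rule produces M, and it is not given.
A: reached.
X: reached.
K: reached.
Reached: A, X, and K — 3 of the 4.

3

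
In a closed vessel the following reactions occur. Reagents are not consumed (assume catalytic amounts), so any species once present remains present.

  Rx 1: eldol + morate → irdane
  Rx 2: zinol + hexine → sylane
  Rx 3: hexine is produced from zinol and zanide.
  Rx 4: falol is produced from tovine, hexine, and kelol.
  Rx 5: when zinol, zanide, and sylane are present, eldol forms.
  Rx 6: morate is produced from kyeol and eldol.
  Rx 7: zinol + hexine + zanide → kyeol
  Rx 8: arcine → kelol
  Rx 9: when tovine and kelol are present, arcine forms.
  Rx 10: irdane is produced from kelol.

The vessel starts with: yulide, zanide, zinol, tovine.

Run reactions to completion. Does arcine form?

arcine would need tovine and kelol (Rx 9), but kelol never forms.

No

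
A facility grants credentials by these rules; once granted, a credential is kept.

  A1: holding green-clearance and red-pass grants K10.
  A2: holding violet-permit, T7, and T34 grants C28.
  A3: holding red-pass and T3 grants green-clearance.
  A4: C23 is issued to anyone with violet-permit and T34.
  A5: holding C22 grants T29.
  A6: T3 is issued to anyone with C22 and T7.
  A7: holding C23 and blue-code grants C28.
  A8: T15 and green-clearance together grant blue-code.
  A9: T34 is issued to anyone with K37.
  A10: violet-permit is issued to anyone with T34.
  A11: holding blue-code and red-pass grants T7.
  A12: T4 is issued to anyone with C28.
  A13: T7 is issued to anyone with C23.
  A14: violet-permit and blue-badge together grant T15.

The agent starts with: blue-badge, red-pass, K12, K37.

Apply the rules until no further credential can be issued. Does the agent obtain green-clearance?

No

green-clearance would need red-pass and T3 (A3), but T3 is never granted.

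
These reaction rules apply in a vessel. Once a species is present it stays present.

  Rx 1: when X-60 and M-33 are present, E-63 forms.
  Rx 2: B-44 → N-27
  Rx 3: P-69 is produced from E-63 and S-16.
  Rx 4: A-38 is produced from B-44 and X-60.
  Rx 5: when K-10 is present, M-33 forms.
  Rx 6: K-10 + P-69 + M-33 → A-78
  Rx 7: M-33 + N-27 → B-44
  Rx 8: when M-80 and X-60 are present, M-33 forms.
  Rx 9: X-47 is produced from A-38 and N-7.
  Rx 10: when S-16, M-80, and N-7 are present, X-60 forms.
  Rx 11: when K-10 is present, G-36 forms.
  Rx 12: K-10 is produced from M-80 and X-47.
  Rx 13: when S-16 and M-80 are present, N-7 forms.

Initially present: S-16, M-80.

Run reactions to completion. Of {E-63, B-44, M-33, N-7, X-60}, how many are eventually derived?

S-16 and M-80 present → N-7 forms (Rx 13).
S-16, M-80, and N-7 present → X-60 forms (Rx 10).
M-80 and X-60 present → M-33 forms (Rx 8).
X-60 and M-33 present → E-63 forms (Rx 1).
E-63: reached.
B-44 would need M-33 and N-27 (Rx 7), but N-27 never forms.
M-33: reached.
N-7: reached.
X-60: reached.
Reached: E-63, M-33, N-7, and X-60 — 4 of the 5.

4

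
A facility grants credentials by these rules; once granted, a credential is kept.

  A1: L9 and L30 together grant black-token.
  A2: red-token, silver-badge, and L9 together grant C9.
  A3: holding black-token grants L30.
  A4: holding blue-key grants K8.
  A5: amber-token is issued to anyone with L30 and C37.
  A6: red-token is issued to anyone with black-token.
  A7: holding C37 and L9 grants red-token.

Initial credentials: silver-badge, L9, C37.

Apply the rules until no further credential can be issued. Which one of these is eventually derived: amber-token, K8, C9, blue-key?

Holding C37 and L9 grants red-token (A7).
Holding red-token, silver-badge, and L9 grants C9 (A2).
amber-token would need L30 and C37 (A5), but L30 is never granted. No rule produces blue-key, and it is not given. K8 would need blue-key (A4), but blue-key is never granted.

C9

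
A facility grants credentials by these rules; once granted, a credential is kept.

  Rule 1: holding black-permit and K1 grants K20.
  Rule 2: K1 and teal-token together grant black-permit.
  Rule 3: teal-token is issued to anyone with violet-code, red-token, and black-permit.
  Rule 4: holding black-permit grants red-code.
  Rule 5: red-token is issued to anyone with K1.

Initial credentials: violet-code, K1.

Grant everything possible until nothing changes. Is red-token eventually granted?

Holding K1 grants red-token (Rule 5).

Yes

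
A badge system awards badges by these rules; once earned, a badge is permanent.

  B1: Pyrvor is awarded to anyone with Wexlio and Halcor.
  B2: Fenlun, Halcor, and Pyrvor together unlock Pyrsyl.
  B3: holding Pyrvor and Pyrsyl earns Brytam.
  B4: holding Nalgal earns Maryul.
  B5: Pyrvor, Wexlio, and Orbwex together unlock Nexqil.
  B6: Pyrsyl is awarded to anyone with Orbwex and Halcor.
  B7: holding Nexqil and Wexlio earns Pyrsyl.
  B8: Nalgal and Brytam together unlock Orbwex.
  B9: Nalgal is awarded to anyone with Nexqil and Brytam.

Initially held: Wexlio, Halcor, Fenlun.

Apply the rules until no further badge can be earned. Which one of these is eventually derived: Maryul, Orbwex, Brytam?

With Wexlio and Halcor, Pyrvor is earned (B1).
With Fenlun, Halcor, and Pyrvor, Pyrsyl is earned (B2).
With Pyrvor and Pyrsyl, Brytam is earned (B3).
Maryul would need Nalgal (B4), but Nalgal is never earned. Orbwex would need Nalgal and Brytam (B8), but Nalgal is never earned.

Brytam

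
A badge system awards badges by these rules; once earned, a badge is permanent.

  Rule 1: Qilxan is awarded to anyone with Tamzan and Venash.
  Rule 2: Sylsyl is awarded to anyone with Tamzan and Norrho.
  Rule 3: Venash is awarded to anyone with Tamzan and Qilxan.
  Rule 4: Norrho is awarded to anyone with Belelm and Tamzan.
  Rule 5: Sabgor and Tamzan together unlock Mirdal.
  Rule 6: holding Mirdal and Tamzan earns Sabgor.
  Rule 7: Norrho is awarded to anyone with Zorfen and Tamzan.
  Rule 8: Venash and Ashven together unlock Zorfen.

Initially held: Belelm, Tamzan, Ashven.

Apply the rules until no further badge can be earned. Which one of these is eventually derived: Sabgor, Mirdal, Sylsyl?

Sylsyl

With Belelm and Tamzan, Norrho is earned (Rule 4).
With Tamzan and Norrho, Sylsyl is earned (Rule 2).
Sabgor would need Mirdal and Tamzan (Rule 6), but Mirdal is never earned. Mirdal would need Sabgor and Tamzan (Rule 5), but Sabgor is never earned.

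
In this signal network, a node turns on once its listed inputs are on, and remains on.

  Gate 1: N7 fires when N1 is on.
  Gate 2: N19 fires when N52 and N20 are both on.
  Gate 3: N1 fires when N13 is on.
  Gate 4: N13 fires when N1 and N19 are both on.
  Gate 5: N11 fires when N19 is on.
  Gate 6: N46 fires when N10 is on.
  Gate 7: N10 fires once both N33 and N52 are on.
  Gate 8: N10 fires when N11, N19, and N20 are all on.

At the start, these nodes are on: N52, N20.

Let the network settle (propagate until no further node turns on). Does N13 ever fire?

No

N13 would need N1 and N19 (Gate 4), but N1 never turns on.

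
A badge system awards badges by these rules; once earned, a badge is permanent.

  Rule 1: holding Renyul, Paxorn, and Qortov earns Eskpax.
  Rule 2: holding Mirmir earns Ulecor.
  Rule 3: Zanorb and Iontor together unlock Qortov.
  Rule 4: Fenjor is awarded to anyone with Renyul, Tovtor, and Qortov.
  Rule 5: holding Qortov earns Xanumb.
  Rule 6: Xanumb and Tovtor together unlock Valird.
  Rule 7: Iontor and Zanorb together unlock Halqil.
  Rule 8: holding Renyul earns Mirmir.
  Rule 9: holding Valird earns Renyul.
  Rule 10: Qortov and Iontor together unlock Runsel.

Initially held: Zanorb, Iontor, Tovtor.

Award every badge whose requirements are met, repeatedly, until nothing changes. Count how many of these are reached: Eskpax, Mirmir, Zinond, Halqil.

2

With Iontor and Zanorb, Halqil is earned (Rule 7).
With Zanorb and Iontor, Qortov is earned (Rule 3).
With Qortov, Xanumb is earned (Rule 5).
With Xanumb and Tovtor, Valird is earned (Rule 6).
With Valird, Renyul is earned (Rule 9).
With Renyul, Mirmir is earned (Rule 8).
Eskpax would need Renyul, Paxorn, and Qortov (Rule 1), but Paxorn is never earned.
Mirmir: reached.
No rule produces Zinond, and it is not given.
Halqil: reached.
Reached: Mirmir and Halqil — 2 of the 4.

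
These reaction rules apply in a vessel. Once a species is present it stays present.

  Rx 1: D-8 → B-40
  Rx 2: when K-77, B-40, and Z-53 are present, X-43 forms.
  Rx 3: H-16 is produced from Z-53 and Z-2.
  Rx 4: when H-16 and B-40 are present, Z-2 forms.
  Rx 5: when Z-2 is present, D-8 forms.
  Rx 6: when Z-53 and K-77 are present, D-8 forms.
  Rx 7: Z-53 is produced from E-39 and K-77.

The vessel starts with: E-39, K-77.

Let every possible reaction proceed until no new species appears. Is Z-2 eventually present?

No

Z-2 would need H-16 and B-40 (Rx 4), but H-16 never forms.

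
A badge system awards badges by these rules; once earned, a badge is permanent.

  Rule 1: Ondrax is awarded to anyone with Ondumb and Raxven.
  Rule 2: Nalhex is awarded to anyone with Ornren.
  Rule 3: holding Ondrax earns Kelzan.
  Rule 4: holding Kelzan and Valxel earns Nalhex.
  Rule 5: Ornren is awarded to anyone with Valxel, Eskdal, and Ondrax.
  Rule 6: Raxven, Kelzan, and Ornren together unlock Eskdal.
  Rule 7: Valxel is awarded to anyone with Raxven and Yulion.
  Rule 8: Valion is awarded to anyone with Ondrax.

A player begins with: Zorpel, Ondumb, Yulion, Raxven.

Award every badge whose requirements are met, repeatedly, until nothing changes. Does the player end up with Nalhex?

Yes

With Ondumb and Raxven, Ondrax is earned (Rule 1).
With Raxven and Yulion, Valxel is earned (Rule 7).
With Ondrax, Kelzan is earned (Rule 3).
With Kelzan and Valxel, Nalhex is earned (Rule 4).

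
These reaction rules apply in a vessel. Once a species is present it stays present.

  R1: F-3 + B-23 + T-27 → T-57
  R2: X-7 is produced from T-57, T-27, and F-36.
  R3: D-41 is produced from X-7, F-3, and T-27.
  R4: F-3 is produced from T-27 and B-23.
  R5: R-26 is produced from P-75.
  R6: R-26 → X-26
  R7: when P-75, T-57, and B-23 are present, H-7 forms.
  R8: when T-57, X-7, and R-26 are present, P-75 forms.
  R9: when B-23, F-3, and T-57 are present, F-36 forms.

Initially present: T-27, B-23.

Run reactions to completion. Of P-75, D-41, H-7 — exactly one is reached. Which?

T-27 and B-23 present → F-3 forms (R4).
F-3, B-23, and T-27 present → T-57 forms (R1).
B-23, F-3, and T-57 present → F-36 forms (R9).
T-57, T-27, and F-36 present → X-7 forms (R2).
X-7, F-3, and T-27 present → D-41 forms (R3).
H-7 would need P-75, T-57, and B-23 (R7), but P-75 never forms. P-75 would need T-57, X-7, and R-26 (R8), but R-26 never forms.

D-41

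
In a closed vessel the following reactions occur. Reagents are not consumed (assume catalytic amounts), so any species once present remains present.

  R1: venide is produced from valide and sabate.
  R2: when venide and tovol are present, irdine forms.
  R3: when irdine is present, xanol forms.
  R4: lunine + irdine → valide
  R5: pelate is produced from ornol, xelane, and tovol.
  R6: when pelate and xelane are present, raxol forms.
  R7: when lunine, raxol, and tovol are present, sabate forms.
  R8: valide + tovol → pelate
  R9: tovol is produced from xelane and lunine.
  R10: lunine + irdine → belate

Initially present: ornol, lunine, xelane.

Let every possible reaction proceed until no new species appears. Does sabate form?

xelane and lunine present → tovol forms (R9).
ornol, xelane, and tovol present → pelate forms (R5).
pelate and xelane present → raxol forms (R6).
lunine, raxol, and tovol present → sabate forms (R7).

Yes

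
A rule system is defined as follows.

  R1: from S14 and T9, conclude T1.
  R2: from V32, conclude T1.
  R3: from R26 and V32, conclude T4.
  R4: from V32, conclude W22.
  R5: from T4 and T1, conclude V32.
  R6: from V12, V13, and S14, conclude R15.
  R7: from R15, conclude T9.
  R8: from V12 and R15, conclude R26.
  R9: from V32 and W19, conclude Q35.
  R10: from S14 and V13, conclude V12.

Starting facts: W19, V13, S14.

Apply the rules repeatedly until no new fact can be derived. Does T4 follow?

T4 would need R26 and V32 (R3), but V32 is never established.

No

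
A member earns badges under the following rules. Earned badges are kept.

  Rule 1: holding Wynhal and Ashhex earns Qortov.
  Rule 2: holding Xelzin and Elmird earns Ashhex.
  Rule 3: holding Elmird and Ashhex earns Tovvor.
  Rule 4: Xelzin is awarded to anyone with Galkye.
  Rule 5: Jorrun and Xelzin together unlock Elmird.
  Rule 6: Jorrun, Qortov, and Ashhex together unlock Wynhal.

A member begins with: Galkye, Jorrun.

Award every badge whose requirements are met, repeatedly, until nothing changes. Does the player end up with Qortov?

Qortov would need Wynhal and Ashhex (Rule 1), but Wynhal is never earned.

No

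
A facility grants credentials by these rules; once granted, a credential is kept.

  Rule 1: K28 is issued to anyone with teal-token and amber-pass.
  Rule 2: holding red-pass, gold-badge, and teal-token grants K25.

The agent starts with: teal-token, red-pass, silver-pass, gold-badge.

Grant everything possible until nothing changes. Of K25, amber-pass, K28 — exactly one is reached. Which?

K25

Holding red-pass, gold-badge, and teal-token grants K25 (Rule 2).
K28 would need teal-token and amber-pass (Rule 1), but amber-pass is never granted. No rule produces amber-pass, and it is not given.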